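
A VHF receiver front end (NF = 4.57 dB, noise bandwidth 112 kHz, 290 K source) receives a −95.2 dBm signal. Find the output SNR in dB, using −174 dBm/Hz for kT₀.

Noise floor: N = −174 + 10 log₁₀(B) + NF
10 log₁₀(1.12×10⁵) = 50.49 dB
N = −174 + 50.49 + 4.57 = −118.94 dBm
SNR = P_sig − N = −95.2 − (−118.94) = 23.74 dB → 23.7 dB

23.7 dB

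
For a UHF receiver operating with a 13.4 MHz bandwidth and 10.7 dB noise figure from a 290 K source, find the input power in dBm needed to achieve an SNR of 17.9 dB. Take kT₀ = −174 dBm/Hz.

Sensitivity = −174 + 10 log₁₀(B) + NF + SNR_min
= −174 + 71.27 + 10.7 + 17.9
= −74.13 dBm → −74.1 dBm

−74.1 dBm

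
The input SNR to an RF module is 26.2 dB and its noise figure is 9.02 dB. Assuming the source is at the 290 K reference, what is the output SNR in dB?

17.18 dB

By definition F = SNR_in/SNR_out, so in dB: SNR_out = SNR_in − NF
SNR_out = 26.2 − 9.02 = 17.18 dB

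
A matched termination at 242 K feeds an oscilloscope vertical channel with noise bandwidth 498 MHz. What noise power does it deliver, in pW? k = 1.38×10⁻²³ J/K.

1.66 pW

P_n = kTB = 1.38×10⁻²³ × 242 × 4.98×10⁸ = 1.66×10⁻¹² W = 1.66 pW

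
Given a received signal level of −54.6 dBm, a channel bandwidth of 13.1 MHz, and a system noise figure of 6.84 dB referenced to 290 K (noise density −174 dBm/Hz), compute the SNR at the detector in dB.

Noise floor: N = −174 + 10 log₁₀(B) + NF
10 log₁₀(1.31×10⁷) = 71.17 dB
N = −174 + 71.17 + 6.84 = −95.99 dBm
SNR = P_sig − N = −54.6 − (−95.99) = 41.39 dB → 41.4 dB

41.4 dB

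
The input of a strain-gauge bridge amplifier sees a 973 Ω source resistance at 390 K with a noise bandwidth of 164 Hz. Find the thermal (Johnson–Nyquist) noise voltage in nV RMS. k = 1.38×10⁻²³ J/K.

58.6 nV

V_n = √(4kTRB)
4kTRB = 4 × 1.38×10⁻²³ × 390 × 9.73×10² × 1.64×10² = 3.44×10⁻¹⁵ V²
V_n = √(3.44×10⁻¹⁵) = 5.86×10⁻⁸ V = 58.6 nV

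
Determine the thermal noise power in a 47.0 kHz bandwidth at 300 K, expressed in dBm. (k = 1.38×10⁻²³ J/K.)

P_n = kTB = 1.38×10⁻²³ × 300 × 4.70×10⁴ = 1.95×10⁻¹⁶ W
In dBm: 10 log₁₀(1.95×10⁻¹⁶ / 10⁻³) = −127.1 dBm

−127.1 dBm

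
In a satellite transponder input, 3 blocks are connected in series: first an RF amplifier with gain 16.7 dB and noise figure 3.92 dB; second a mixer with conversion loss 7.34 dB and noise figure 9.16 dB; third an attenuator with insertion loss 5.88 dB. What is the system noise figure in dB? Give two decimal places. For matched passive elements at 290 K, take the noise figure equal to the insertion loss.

4.70 dB

Convert to linear (a loss of L dB is a gain of −L dB): F_i = 10^(NF_i/10), G_i = 10^(G_i,dB/10)
  Stage 1: F_1 = 10^(3.92/10) = 2.466, G_1 = 10^(16.7/10) = 46.77
  Stage 2: F_2 = 10^(9.16/10) = 8.241, G_2 = 10^(−7.34/10) = 0.1845
  Stage 3: F_3 = 10^(5.88/10) = 3.873, G_3 = 10^(−5.88/10) = 0.2582
Friis cascade:
  F = 2.466 + (8.241 − 1)/46.77 + (3.873 − 1)/8.630 = 2.954
NF = 10 log₁₀(2.954) = 4.70 dB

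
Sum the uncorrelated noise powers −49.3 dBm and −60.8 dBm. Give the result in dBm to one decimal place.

Convert to linear, add, convert back:
P₁ = 1.17×10⁻⁸ W, P₂ = 8.32×10⁻¹⁰ W
P_tot = 1.26×10⁻⁸ W → 10 log₁₀(P_tot / 10⁻³) = −49.0 dBm

−49.0 dBm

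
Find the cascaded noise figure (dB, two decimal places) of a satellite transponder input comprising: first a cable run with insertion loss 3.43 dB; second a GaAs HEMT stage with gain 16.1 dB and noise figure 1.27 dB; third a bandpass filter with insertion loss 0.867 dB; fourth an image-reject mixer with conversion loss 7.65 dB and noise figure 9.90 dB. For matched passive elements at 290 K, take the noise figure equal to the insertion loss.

Convert to linear (a loss of L dB is a gain of −L dB): F_i = 10^(NF_i/10), G_i = 10^(G_i,dB/10)
  Stage 1: F_1 = 10^(3.43/10) = 2.203, G_1 = 10^(−3.43/10) = 0.4539
  Stage 2: F_2 = 10^(1.27/10) = 1.340, G_2 = 10^(16.1/10) = 40.74
  Stage 3: F_3 = 10^(0.867/10) = 1.221, G_3 = 10^(−0.867/10) = 0.8190
  Stage 4: F_4 = 10^(9.90/10) = 9.772, G_4 = 10^(−7.65/10) = 0.1718
Friis cascade:
  F = 2.203 + (1.340 − 1)/0.4539 + (1.221 − 1)/18.49 + (9.772 − 1)/15.15 = 3.542
NF = 10 log₁₀(3.542) = 5.49 dB

5.49 dB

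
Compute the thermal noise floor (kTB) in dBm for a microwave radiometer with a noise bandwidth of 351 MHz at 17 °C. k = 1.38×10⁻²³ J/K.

−88.5 dBm

T = 17 °C + 273.15 = 290.15 K
P_n = kTB = 1.38×10⁻²³ × 290.15 × 3.51×10⁸ = 1.41×10⁻¹² W
In dBm: 10 log₁₀(1.41×10⁻¹² / 10⁻³) = −88.5 dBm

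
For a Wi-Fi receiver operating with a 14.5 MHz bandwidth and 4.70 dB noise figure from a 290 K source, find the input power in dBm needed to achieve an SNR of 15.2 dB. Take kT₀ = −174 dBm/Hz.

Sensitivity = −174 + 10 log₁₀(B) + NF + SNR_min
= −174 + 71.61 + 4.70 + 15.2
= −82.49 dBm → −82.5 dBm

−82.5 dBm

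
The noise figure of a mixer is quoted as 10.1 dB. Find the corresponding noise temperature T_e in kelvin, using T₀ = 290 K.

2678 K

F = 10^(10.1/10) = 10.2329
T_e = (F − 1)·T₀ = (10.2329 − 1) × 290 = 2678 K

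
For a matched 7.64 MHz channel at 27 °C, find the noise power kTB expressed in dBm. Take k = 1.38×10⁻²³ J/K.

−105.0 dBm

T = 27 °C + 273.15 = 300.15 K
P_n = kTB = 1.38×10⁻²³ × 300.15 × 7.64×10⁶ = 3.16×10⁻¹⁴ W
In dBm: 10 log₁₀(3.16×10⁻¹⁴ / 10⁻³) = −105.0 dBm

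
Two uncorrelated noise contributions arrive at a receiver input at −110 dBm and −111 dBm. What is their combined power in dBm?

−107.5 dBm

Convert to linear, add, convert back:
P₁ = 1.00×10⁻¹⁴ W, P₂ = 7.94×10⁻¹⁵ W
P_tot = 1.79×10⁻¹⁴ W → 10 log₁₀(P_tot / 10⁻³) = −107.5 dBm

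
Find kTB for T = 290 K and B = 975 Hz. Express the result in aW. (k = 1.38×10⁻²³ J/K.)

P_n = kTB = 1.38×10⁻²³ × 290 × 9.75×10² = 3.90×10⁻¹⁸ W = 3.90 aW

3.90 aW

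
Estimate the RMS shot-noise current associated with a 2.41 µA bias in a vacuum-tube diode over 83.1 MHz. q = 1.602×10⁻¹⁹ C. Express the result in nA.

8.01 nA

I_n = √(2qI·B)
2qI·B = 2 × 1.602×10⁻¹⁹ × 2.41×10⁻⁶ × 8.31×10⁷ = 6.42×10⁻¹⁷ A²
I_n = √(6.42×10⁻¹⁷) = 8.01×10⁻⁹ A = 8.01 nA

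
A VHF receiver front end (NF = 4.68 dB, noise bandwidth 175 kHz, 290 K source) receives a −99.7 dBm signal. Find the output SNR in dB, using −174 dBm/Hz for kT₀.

Noise floor: N = −174 + 10 log₁₀(B) + NF
10 log₁₀(1.75×10⁵) = 52.43 dB
N = −174 + 52.43 + 4.68 = −116.89 dBm
SNR = P_sig − N = −99.7 − (−116.89) = 17.19 dB → 17.2 dB

17.2 dB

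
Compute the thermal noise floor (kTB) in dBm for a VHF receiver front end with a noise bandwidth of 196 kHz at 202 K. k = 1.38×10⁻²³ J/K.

−122.6 dBm

P_n = kTB = 1.38×10⁻²³ × 202 × 1.96×10⁵ = 5.46×10⁻¹⁶ W
In dBm: 10 log₁₀(5.46×10⁻¹⁶ / 10⁻³) = −122.6 dBm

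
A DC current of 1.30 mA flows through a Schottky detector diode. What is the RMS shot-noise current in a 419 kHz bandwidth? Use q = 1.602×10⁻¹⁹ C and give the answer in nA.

13.2 nA

I_n = √(2qI·B)
2qI·B = 2 × 1.602×10⁻¹⁹ × 1.30×10⁻³ × 4.19×10⁵ = 1.75×10⁻¹⁶ A²
I_n = √(1.75×10⁻¹⁶) = 1.32×10⁻⁸ A = 13.2 nA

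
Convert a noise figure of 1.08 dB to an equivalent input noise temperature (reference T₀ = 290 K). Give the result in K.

81.9 K

F = 10^(1.08/10) = 1.28233
T_e = (F − 1)·T₀ = (1.28233 − 1) × 290 = 81.9 K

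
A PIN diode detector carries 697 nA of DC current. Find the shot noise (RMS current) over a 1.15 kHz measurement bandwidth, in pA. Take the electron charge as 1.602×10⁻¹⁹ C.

I_n = √(2qI·B)
2qI·B = 2 × 1.602×10⁻¹⁹ × 6.97×10⁻⁷ × 1.15×10³ = 2.57×10⁻²² A²
I_n = √(2.57×10⁻²²) = 1.60×10⁻¹¹ A = 16.0 pA

16.0 pA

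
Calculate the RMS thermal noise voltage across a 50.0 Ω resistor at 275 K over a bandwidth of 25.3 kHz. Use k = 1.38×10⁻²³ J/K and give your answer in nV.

V_n = √(4kTRB)
4kTRB = 4 × 1.38×10⁻²³ × 275 × 5.00×10¹ × 2.53×10⁴ = 1.92×10⁻¹⁴ V²
V_n = √(1.92×10⁻¹⁴) = 1.39×10⁻⁷ V = 139 nV

139 nV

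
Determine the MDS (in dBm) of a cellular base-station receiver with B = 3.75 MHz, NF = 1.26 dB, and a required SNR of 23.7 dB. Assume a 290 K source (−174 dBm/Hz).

−83.3 dBm

Sensitivity = −174 + 10 log₁₀(B) + NF + SNR_min
= −174 + 65.74 + 1.26 + 23.7
= −83.30 dBm → −83.3 dBm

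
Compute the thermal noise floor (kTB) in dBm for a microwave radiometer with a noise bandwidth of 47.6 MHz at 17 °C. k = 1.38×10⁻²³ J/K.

−97.2 dBm

T = 17 °C + 273.15 = 290.15 K
P_n = kTB = 1.38×10⁻²³ × 290.15 × 4.76×10⁷ = 1.91×10⁻¹³ W
In dBm: 10 log₁₀(1.91×10⁻¹³ / 10⁻³) = −97.2 dBm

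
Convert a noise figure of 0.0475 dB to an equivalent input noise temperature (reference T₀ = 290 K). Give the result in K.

F = 10^(0.0475/10) = 1.011
T_e = (F − 1)·T₀ = (1.011 − 1) × 290 = 3.19 K

3.19 K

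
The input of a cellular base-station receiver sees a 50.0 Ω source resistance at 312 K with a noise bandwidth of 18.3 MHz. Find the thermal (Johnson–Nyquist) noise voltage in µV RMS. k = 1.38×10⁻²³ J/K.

3.97 µV

V_n = √(4kTRB)
4kTRB = 4 × 1.38×10⁻²³ × 312 × 5.00×10¹ × 1.83×10⁷ = 1.58×10⁻¹¹ V²
V_n = √(1.58×10⁻¹¹) = 3.97×10⁻⁶ V = 3.97 µV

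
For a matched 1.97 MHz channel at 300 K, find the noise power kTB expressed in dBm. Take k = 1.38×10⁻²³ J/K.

−110.9 dBm

P_n = kTB = 1.38×10⁻²³ × 300 × 1.97×10⁶ = 8.16×10⁻¹⁵ W
In dBm: 10 log₁₀(8.16×10⁻¹⁵ / 10⁻³) = −110.9 dBm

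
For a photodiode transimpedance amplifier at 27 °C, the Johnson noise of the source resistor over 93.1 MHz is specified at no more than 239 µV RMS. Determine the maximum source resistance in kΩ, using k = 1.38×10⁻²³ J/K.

37.0 kΩ

T = 27 °C + 273.15 = 300.15 K
Johnson–Nyquist: V_n = √(4kTRB) ⇒ R = V_n² / (4kTB)
4kTB = 4 × 1.38×10⁻²³ × 300.15 × 9.31×10⁷ = 1.54×10⁻¹²
R = (2.39×10⁻⁴)² / 1.54×10⁻¹² = 3.70×10⁴ Ω = 37.0 kΩ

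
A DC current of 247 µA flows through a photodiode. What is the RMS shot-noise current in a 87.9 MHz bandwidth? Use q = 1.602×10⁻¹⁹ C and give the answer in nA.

I_n = √(2qI·B)
2qI·B = 2 × 1.602×10⁻¹⁹ × 2.47×10⁻⁴ × 8.79×10⁷ = 6.96×10⁻¹⁵ A²
I_n = √(6.96×10⁻¹⁵) = 8.34×10⁻⁸ A = 83.4 nA

83.4 nA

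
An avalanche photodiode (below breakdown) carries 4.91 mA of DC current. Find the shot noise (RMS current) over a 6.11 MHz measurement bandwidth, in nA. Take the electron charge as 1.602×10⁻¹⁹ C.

98.0 nA

I_n = √(2qI·B)
2qI·B = 2 × 1.602×10⁻¹⁹ × 4.91×10⁻³ × 6.11×10⁶ = 9.61×10⁻¹⁵ A²
I_n = √(9.61×10⁻¹⁵) = 9.80×10⁻⁸ A = 98.0 nA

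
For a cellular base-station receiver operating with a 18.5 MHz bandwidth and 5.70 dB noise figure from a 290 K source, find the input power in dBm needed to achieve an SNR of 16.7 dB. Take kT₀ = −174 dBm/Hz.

Sensitivity = −174 + 10 log₁₀(B) + NF + SNR_min
= −174 + 72.67 + 5.70 + 16.7
= −78.93 dBm → −78.9 dBm

−78.9 dBm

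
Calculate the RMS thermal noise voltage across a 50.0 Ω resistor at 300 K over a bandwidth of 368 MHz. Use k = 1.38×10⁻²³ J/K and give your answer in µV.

V_n = √(4kTRB)
4kTRB = 4 × 1.38×10⁻²³ × 300 × 5.00×10¹ × 3.68×10⁸ = 3.05×10⁻¹⁰ V²
V_n = √(3.05×10⁻¹⁰) = 1.75×10⁻⁵ V = 17.5 µV

17.5 µV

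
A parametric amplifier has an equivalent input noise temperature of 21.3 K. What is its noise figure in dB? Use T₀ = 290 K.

0.308 dB

F = 1 + T_e/T₀ = 1 + 21.3/290 = 1.07345
NF = 10 log₁₀(1.07345) = 0.308 dB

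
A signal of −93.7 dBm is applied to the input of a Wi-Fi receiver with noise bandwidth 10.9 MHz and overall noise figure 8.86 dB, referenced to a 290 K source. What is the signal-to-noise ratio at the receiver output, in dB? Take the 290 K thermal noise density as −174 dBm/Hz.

1.1 dB

Noise floor: N = −174 + 10 log₁₀(B) + NF
10 log₁₀(1.09×10⁷) = 70.37 dB
N = −174 + 70.37 + 8.86 = −94.77 dBm
SNR = P_sig − N = −93.7 − (−94.77) = 1.07 dB → 1.1 dB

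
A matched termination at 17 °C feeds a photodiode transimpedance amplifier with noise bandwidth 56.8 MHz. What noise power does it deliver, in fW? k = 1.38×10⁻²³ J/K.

227 fW

T = 17 °C + 273.15 = 290.15 K
P_n = kTB = 1.38×10⁻²³ × 290.15 × 5.68×10⁷ = 2.27×10⁻¹³ W = 227 fW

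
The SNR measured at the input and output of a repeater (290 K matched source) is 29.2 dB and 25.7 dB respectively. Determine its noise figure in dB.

NF (dB) = SNR_in(dB) − SNR_out(dB) when the source is at T₀
NF = 29.2 − 25.7 = 3.5 dB

3.5 dB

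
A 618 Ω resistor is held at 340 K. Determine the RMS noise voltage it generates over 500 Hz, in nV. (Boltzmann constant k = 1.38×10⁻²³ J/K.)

76.2 nV

V_n = √(4kTRB)
4kTRB = 4 × 1.38×10⁻²³ × 340 × 6.18×10² × 5.00×10² = 5.80×10⁻¹⁵ V²
V_n = √(5.80×10⁻¹⁵) = 7.62×10⁻⁸ V = 76.2 nV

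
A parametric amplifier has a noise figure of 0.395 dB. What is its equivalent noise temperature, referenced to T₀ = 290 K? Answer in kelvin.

F = 10^(0.395/10) = 1.09522
T_e = (F − 1)·T₀ = (1.09522 − 1) × 290 = 27.6 K

27.6 K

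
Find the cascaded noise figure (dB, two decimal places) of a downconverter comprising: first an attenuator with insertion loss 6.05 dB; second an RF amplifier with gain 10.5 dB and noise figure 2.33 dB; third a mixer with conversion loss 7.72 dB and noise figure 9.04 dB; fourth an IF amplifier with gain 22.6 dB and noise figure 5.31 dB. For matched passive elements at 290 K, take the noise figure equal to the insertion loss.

Convert to linear (a loss of L dB is a gain of −L dB): F_i = 10^(NF_i/10), G_i = 10^(G_i,dB/10)
  Stage 1: F_1 = 10^(6.05/10) = 4.027, G_1 = 10^(−6.05/10) = 0.2483
  Stage 2: F_2 = 10^(2.33/10) = 1.710, G_2 = 10^(10.5/10) = 11.22
  Stage 3: F_3 = 10^(9.04/10) = 8.017, G_3 = 10^(−7.72/10) = 0.1690
  Stage 4: F_4 = 10^(5.31/10) = 3.396, G_4 = 10^(22.6/10) = 182.0
Friis cascade:
  F = 4.027 + (1.710 − 1)/0.2483 + (8.017 − 1)/2.786 + (3.396 − 1)/0.4710 = 14.49
NF = 10 log₁₀(14.49) = 11.61 dB

11.61 dB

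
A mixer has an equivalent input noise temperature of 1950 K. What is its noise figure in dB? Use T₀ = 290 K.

F = 1 + T_e/T₀ = 1 + 1950/290 = 7.72414
NF = 10 log₁₀(7.72414) = 8.88 dB

8.88 dB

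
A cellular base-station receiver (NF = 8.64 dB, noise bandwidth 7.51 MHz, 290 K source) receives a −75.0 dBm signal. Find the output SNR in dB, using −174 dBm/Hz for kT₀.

Noise floor: N = −174 + 10 log₁₀(B) + NF
10 log₁₀(7.51×10⁶) = 68.76 dB
N = −174 + 68.76 + 8.64 = −96.60 dBm
SNR = P_sig − N = −75.0 − (−96.60) = 21.60 dB → 21.6 dB

21.6 dB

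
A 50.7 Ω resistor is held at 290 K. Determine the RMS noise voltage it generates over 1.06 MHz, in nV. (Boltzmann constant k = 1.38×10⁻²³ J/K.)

928 nV

V_n = √(4kTRB)
4kTRB = 4 × 1.38×10⁻²³ × 290 × 5.07×10¹ × 1.06×10⁶ = 8.60×10⁻¹³ V²
V_n = √(8.60×10⁻¹³) = 9.28×10⁻⁷ V = 928 nV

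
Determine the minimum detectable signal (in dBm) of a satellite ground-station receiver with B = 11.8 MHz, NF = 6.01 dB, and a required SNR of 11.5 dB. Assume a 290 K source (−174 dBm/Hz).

−85.8 dBm

Sensitivity = −174 + 10 log₁₀(B) + NF + SNR_min
= −174 + 70.72 + 6.01 + 11.5
= −85.77 dBm → −85.8 dBm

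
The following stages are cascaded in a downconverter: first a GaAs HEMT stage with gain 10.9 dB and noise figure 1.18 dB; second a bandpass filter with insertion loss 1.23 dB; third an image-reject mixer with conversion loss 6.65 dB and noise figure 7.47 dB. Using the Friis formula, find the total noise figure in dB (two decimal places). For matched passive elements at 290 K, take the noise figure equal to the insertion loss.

Convert to linear (a loss of L dB is a gain of −L dB): F_i = 10^(NF_i/10), G_i = 10^(G_i,dB/10)
  Stage 1: F_1 = 10^(1.18/10) = 1.312, G_1 = 10^(10.9/10) = 12.30
  Stage 2: F_2 = 10^(1.23/10) = 1.327, G_2 = 10^(−1.23/10) = 0.7534
  Stage 3: F_3 = 10^(7.47/10) = 5.585, G_3 = 10^(−6.65/10) = 0.2163
Friis cascade:
  F = 1.312 + (1.327 − 1)/12.30 + (5.585 − 1)/9.268 = 1.833
NF = 10 log₁₀(1.833) = 2.63 dB

2.63 dB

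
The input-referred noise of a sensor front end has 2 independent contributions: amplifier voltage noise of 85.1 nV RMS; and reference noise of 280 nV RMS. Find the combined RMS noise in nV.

293 nV

Uncorrelated sources add in power (mean-square): V_tot = √(ΣV_i²)
V_tot = √[(8.51×10⁻⁸)² + (2.80×10⁻⁷)²] = 2.93×10⁻⁷ V = 293 nV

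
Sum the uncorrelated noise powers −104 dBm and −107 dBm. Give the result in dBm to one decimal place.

−102.2 dBm

Convert to linear, add, convert back:
P₁ = 3.98×10⁻¹⁴ W, P₂ = 2.00×10⁻¹⁴ W
P_tot = 5.98×10⁻¹⁴ W → 10 log₁₀(P_tot / 10⁻³) = −102.2 dBm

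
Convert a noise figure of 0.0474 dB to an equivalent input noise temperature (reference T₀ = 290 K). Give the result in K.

3.18 K

F = 10^(0.0474/10) = 1.01097
T_e = (F − 1)·T₀ = (1.01097 − 1) × 290 = 3.18 K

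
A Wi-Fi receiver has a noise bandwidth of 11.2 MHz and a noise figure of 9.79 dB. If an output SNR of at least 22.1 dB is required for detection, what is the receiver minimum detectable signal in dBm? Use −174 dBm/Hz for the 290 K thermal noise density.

−71.6 dBm

Sensitivity = −174 + 10 log₁₀(B) + NF + SNR_min
= −174 + 70.49 + 9.79 + 22.1
= −71.62 dBm → −71.6 dBm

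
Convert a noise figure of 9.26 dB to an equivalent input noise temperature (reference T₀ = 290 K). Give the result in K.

2156 K

F = 10^(9.26/10) = 8.43335
T_e = (F − 1)·T₀ = (8.43335 − 1) × 290 = 2156 K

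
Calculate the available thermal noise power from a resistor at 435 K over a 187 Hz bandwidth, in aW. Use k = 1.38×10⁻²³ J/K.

P_n = kTB = 1.38×10⁻²³ × 435 × 1.87×10² = 1.12×10⁻¹⁸ W = 1.12 aW

1.12 aW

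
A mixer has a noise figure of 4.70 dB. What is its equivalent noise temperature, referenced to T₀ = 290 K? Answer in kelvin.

F = 10^(4.70/10) = 2.95121
T_e = (F − 1)·T₀ = (2.95121 − 1) × 290 = 566 K

566 K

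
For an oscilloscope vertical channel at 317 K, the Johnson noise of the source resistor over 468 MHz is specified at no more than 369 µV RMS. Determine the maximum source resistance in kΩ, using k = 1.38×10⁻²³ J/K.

16.6 kΩ

Johnson–Nyquist: V_n = √(4kTRB) ⇒ R = V_n² / (4kTB)
4kTB = 4 × 1.38×10⁻²³ × 317 × 4.68×10⁸ = 8.19×10⁻¹²
R = (3.69×10⁻⁴)² / 8.19×10⁻¹² = 1.66×10⁴ Ω = 16.6 kΩ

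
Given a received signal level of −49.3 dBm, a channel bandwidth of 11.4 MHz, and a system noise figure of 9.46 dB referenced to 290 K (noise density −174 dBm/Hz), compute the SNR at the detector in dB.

Noise floor: N = −174 + 10 log₁₀(B) + NF
10 log₁₀(1.14×10⁷) = 70.57 dB
N = −174 + 70.57 + 9.46 = −93.97 dBm
SNR = P_sig − N = −49.3 − (−93.97) = 44.67 dB → 44.7 dB

44.7 dB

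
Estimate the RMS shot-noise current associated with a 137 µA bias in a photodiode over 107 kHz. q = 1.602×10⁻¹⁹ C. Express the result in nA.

2.17 nA

I_n = √(2qI·B)
2qI·B = 2 × 1.602×10⁻¹⁹ × 1.37×10⁻⁴ × 1.07×10⁵ = 4.70×10⁻¹⁸ A²
I_n = √(4.70×10⁻¹⁸) = 2.17×10⁻⁹ A = 2.17 nA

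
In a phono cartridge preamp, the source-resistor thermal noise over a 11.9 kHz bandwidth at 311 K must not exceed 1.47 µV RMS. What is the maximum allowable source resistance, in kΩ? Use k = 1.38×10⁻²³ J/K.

Johnson–Nyquist: V_n = √(4kTRB) ⇒ R = V_n² / (4kTB)
4kTB = 4 × 1.38×10⁻²³ × 311 × 1.19×10⁴ = 2.04×10⁻¹⁶
R = (1.47×10⁻⁶)² / 2.04×10⁻¹⁶ = 1.06×10⁴ Ω = 10.6 kΩ

10.6 kΩ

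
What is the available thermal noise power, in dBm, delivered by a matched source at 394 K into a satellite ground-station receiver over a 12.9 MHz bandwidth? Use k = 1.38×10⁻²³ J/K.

−101.5 dBm

P_n = kTB = 1.38×10⁻²³ × 394 × 1.29×10⁷ = 7.01×10⁻¹⁴ W
In dBm: 10 log₁₀(7.01×10⁻¹⁴ / 10⁻³) = −101.5 dBm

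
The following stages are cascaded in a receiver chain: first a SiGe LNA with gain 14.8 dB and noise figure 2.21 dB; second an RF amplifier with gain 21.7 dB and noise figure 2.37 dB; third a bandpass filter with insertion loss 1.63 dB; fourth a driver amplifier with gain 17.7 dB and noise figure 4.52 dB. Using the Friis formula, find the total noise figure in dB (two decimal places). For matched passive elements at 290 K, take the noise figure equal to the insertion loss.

Convert to linear (a loss of L dB is a gain of −L dB): F_i = 10^(NF_i/10), G_i = 10^(G_i,dB/10)
  Stage 1: F_1 = 10^(2.21/10) = 1.663, G_1 = 10^(14.8/10) = 30.20
  Stage 2: F_2 = 10^(2.37/10) = 1.726, G_2 = 10^(21.7/10) = 147.9
  Stage 3: F_3 = 10^(1.63/10) = 1.455, G_3 = 10^(−1.63/10) = 0.6871
  Stage 4: F_4 = 10^(4.52/10) = 2.831, G_4 = 10^(17.7/10) = 58.88
Friis cascade:
  F = 1.663 + (1.726 − 1)/30.20 + (1.455 − 1)/4467 + (2.831 − 1)/3069 = 1.688
NF = 10 log₁₀(1.688) = 2.27 dB

2.27 dB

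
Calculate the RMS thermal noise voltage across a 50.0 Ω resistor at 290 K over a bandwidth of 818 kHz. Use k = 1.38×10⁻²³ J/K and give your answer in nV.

V_n = √(4kTRB)
4kTRB = 4 × 1.38×10⁻²³ × 290 × 5.00×10¹ × 8.18×10⁵ = 6.55×10⁻¹³ V²
V_n = √(6.55×10⁻¹³) = 8.09×10⁻⁷ V = 809 nV

809 nV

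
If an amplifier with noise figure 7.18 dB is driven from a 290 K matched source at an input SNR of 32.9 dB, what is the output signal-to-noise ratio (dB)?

By definition F = SNR_in/SNR_out, so in dB: SNR_out = SNR_in − NF
SNR_out = 32.9 − 7.18 = 25.72 dB

25.72 dB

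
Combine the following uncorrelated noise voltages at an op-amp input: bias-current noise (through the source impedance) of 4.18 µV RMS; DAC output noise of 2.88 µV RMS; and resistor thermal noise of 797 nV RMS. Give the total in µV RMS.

Uncorrelated sources add in power (mean-square): V_tot = √(ΣV_i²)
V_tot = √[(4.18×10⁻⁶)² + (2.88×10⁻⁶)² + (7.97×10⁻⁷)²] = 5.14×10⁻⁶ V = 5.14 µV

5.14 µV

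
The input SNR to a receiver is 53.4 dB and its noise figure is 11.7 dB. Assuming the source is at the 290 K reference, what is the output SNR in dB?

41.7 dB

By definition F = SNR_in/SNR_out, so in dB: SNR_out = SNR_in − NF
SNR_out = 53.4 − 11.7 = 41.7 dB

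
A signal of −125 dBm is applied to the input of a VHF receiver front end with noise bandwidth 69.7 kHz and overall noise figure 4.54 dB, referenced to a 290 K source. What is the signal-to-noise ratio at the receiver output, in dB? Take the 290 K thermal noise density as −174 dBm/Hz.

−4.0 dB

Noise floor: N = −174 + 10 log₁₀(B) + NF
10 log₁₀(6.97×10⁴) = 48.43 dB
N = −174 + 48.43 + 4.54 = −121.03 dBm
SNR = P_sig − N = −125 − (−121.03) = −3.97 dB → −4.0 dB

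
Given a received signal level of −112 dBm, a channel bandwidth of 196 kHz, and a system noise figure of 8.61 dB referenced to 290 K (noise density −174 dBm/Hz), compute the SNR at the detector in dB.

0.5 dB

Noise floor: N = −174 + 10 log₁₀(B) + NF
10 log₁₀(1.96×10⁵) = 52.92 dB
N = −174 + 52.92 + 8.61 = −112.47 dBm
SNR = P_sig − N = −112 − (−112.47) = 0.47 dB → 0.5 dB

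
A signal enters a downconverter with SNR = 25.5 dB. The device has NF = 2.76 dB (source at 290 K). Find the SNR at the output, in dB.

22.74 dB

By definition F = SNR_in/SNR_out, so in dB: SNR_out = SNR_in − NF
SNR_out = 25.5 − 2.76 = 22.74 dB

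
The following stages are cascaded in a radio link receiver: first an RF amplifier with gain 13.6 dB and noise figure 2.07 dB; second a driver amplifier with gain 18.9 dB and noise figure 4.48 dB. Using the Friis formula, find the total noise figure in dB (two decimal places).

Convert to linear (a loss of L dB is a gain of −L dB): F_i = 10^(NF_i/10), G_i = 10^(G_i,dB/10)
  Stage 1: F_1 = 10^(2.07/10) = 1.611, G_1 = 10^(13.6/10) = 22.91
  Stage 2: F_2 = 10^(4.48/10) = 2.805, G_2 = 10^(18.9/10) = 77.62
Friis cascade:
  F = 1.611 + (2.805 − 1)/22.91 = 1.689
NF = 10 log₁₀(1.689) = 2.28 dB

2.28 dB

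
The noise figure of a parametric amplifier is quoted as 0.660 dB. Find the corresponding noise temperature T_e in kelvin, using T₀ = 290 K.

F = 10^(0.660/10) = 1.16413
T_e = (F − 1)·T₀ = (1.16413 − 1) × 290 = 47.6 K

47.6 K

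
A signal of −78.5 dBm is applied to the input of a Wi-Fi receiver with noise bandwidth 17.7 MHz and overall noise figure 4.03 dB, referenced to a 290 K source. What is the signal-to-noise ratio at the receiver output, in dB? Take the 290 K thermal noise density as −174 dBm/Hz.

Noise floor: N = −174 + 10 log₁₀(B) + NF
10 log₁₀(1.77×10⁷) = 72.48 dB
N = −174 + 72.48 + 4.03 = −97.49 dBm
SNR = P_sig − N = −78.5 − (−97.49) = 18.99 dB → 19.0 dB

19.0 dB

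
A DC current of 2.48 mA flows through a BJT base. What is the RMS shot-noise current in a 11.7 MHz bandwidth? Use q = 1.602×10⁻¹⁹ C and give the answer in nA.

96.4 nA

I_n = √(2qI·B)
2qI·B = 2 × 1.602×10⁻¹⁹ × 2.48×10⁻³ × 1.17×10⁷ = 9.30×10⁻¹⁵ A²
I_n = √(9.30×10⁻¹⁵) = 9.64×10⁻⁸ A = 96.4 nA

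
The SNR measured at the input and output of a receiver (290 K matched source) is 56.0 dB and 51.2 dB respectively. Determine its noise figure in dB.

4.8 dB

NF (dB) = SNR_in(dB) − SNR_out(dB) when the source is at T₀
NF = 56.0 − 51.2 = 4.8 dB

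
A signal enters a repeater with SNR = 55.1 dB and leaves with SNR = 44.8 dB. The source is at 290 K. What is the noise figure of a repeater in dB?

NF (dB) = SNR_in(dB) − SNR_out(dB) when the source is at T₀
NF = 55.1 − 44.8 = 10.3 dB

10.3 dB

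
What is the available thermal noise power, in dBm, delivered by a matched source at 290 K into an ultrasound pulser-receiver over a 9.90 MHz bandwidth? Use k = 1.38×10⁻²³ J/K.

P_n = kTB = 1.38×10⁻²³ × 290 × 9.90×10⁶ = 3.96×10⁻¹⁴ W
In dBm: 10 log₁₀(3.96×10⁻¹⁴ / 10⁻³) = −104.0 dBm

−104.0 dBm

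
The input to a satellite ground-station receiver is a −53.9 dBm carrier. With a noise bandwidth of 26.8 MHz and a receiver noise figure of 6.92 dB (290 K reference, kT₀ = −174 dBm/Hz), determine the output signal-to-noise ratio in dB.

Noise floor: N = −174 + 10 log₁₀(B) + NF
10 log₁₀(2.68×10⁷) = 74.28 dB
N = −174 + 74.28 + 6.92 = −92.80 dBm
SNR = P_sig − N = −53.9 − (−92.80) = 38.90 dB → 38.9 dB

38.9 dB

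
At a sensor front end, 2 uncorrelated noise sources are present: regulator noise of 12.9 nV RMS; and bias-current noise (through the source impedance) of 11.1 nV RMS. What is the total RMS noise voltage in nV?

Uncorrelated sources add in power (mean-square): V_tot = √(ΣV_i²)
V_tot = √[(1.29×10⁻⁸)² + (1.11×10⁻⁸)²] = 1.70×10⁻⁸ V = 17.0 nV

17.0 nV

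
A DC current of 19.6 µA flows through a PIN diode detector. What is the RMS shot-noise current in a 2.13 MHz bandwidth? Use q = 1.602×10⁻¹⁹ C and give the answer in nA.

3.66 nA

I_n = √(2qI·B)
2qI·B = 2 × 1.602×10⁻¹⁹ × 1.96×10⁻⁵ × 2.13×10⁶ = 1.34×10⁻¹⁷ A²
I_n = √(1.34×10⁻¹⁷) = 3.66×10⁻⁹ A = 3.66 nA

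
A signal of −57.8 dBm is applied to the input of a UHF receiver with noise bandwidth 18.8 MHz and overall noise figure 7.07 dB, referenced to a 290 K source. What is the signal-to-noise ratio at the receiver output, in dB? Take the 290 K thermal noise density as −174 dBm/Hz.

36.4 dB

Noise floor: N = −174 + 10 log₁₀(B) + NF
10 log₁₀(1.88×10⁷) = 72.74 dB
N = −174 + 72.74 + 7.07 = −94.19 dBm
SNR = P_sig − N = −57.8 − (−94.19) = 36.39 dB → 36.4 dB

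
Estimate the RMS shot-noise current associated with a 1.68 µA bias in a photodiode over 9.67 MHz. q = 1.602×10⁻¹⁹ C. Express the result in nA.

2.28 nA

I_n = √(2qI·B)
2qI·B = 2 × 1.602×10⁻¹⁹ × 1.68×10⁻⁶ × 9.67×10⁶ = 5.21×10⁻¹⁸ A²
I_n = √(5.21×10⁻¹⁸) = 2.28×10⁻⁹ A = 2.28 nA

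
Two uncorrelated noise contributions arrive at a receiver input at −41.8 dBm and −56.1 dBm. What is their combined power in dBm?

−41.6 dBm

Convert to linear, add, convert back:
P₁ = 6.61×10⁻⁸ W, P₂ = 2.45×10⁻⁹ W
P_tot = 6.85×10⁻⁸ W → 10 log₁₀(P_tot / 10⁻³) = −41.6 dBm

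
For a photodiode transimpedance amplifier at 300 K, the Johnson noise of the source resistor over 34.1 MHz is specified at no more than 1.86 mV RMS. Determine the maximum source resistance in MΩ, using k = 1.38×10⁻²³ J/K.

Johnson–Nyquist: V_n = √(4kTRB) ⇒ R = V_n² / (4kTB)
4kTB = 4 × 1.38×10⁻²³ × 300 × 3.41×10⁷ = 5.65×10⁻¹³
R = (1.86×10⁻³)² / 5.65×10⁻¹³ = 6.13×10⁶ Ω = 6.13 MΩ

6.13 MΩ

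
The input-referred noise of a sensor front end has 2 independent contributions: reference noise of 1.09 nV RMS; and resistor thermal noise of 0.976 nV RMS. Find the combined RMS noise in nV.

Uncorrelated sources add in power (mean-square): V_tot = √(ΣV_i²)
V_tot = √[(1.09×10⁻⁹)² + (9.76×10⁻¹⁰)²] = 1.46×10⁻⁹ V = 1.46 nV

1.46 nV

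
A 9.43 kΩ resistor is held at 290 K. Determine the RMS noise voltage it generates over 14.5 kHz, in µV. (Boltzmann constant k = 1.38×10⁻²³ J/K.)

1.48 µV

V_n = √(4kTRB)
4kTRB = 4 × 1.38×10⁻²³ × 290 × 9.43×10³ × 1.45×10⁴ = 2.19×10⁻¹² V²
V_n = √(2.19×10⁻¹²) = 1.48×10⁻⁶ V = 1.48 µV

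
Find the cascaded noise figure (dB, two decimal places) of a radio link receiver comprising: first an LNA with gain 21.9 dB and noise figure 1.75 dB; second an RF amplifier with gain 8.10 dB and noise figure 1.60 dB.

Convert to linear (a loss of L dB is a gain of −L dB): F_i = 10^(NF_i/10), G_i = 10^(G_i,dB/10)
  Stage 1: F_1 = 10^(1.75/10) = 1.496, G_1 = 10^(21.9/10) = 154.9
  Stage 2: F_2 = 10^(1.60/10) = 1.445, G_2 = 10^(8.10/10) = 6.457
Friis cascade:
  F = 1.496 + (1.445 − 1)/154.9 = 1.499
NF = 10 log₁₀(1.499) = 1.76 dB

1.76 dB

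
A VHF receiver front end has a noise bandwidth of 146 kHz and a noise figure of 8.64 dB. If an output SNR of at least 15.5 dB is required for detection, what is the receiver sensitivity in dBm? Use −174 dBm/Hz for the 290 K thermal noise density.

−98.2 dBm

Sensitivity = −174 + 10 log₁₀(B) + NF + SNR_min
= −174 + 51.64 + 8.64 + 15.5
= −98.22 dBm → −98.2 dBm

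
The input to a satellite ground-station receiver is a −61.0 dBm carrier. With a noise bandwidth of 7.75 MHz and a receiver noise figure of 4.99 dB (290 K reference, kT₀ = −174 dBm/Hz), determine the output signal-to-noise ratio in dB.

39.1 dB

Noise floor: N = −174 + 10 log₁₀(B) + NF
10 log₁₀(7.75×10⁶) = 68.89 dB
N = −174 + 68.89 + 4.99 = −100.12 dBm
SNR = P_sig − N = −61.0 − (−100.12) = 39.12 dB → 39.1 dB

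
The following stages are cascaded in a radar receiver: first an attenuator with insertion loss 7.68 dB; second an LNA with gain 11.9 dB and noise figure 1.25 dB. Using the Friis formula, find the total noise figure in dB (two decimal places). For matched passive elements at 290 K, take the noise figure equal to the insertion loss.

Convert to linear (a loss of L dB is a gain of −L dB): F_i = 10^(NF_i/10), G_i = 10^(G_i,dB/10)
  Stage 1: F_1 = 10^(7.68/10) = 5.861, G_1 = 10^(−7.68/10) = 0.1706
  Stage 2: F_2 = 10^(1.25/10) = 1.334, G_2 = 10^(11.9/10) = 15.49
Friis cascade:
  F = 5.861 + (1.334 − 1)/0.1706 = 7.816
NF = 10 log₁₀(7.816) = 8.93 dB

8.93 dB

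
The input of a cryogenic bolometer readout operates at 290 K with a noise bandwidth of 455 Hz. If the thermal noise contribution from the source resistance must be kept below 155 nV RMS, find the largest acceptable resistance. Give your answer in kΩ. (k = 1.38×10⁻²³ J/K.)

3.30 kΩ

Johnson–Nyquist: V_n = √(4kTRB) ⇒ R = V_n² / (4kTB)
4kTB = 4 × 1.38×10⁻²³ × 290 × 4.55×10² = 7.28×10⁻¹⁸
R = (1.55×10⁻⁷)² / 7.28×10⁻¹⁸ = 3.30×10³ Ω = 3.30 kΩ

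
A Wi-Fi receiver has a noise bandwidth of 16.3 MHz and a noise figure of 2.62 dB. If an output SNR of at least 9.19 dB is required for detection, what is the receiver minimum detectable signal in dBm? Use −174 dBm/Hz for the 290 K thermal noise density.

−90.1 dBm

Sensitivity = −174 + 10 log₁₀(B) + NF + SNR_min
= −174 + 72.12 + 2.62 + 9.19
= −90.07 dBm → −90.1 dBm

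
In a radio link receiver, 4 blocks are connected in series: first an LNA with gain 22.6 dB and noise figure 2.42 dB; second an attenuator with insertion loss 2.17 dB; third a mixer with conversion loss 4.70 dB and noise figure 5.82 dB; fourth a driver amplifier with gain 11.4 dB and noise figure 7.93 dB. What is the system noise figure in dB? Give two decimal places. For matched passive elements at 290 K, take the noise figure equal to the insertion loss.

Convert to linear (a loss of L dB is a gain of −L dB): F_i = 10^(NF_i/10), G_i = 10^(G_i,dB/10)
  Stage 1: F_1 = 10^(2.42/10) = 1.746, G_1 = 10^(22.6/10) = 182.0
  Stage 2: F_2 = 10^(2.17/10) = 1.648, G_2 = 10^(−2.17/10) = 0.6067
  Stage 3: F_3 = 10^(5.82/10) = 3.819, G_3 = 10^(−4.70/10) = 0.3388
  Stage 4: F_4 = 10^(7.93/10) = 6.209, G_4 = 10^(11.4/10) = 13.80
Friis cascade:
  F = 1.746 + (1.648 − 1)/182.0 + (3.819 − 1)/110.4 + (6.209 − 1)/37.41 = 1.914
NF = 10 log₁₀(1.914) = 2.82 dB

2.82 dB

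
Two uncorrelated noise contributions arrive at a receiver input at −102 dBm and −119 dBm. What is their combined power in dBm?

Convert to linear, add, convert back:
P₁ = 6.31×10⁻¹⁴ W, P₂ = 1.26×10⁻¹⁵ W
P_tot = 6.44×10⁻¹⁴ W → 10 log₁₀(P_tot / 10⁻³) = −101.9 dBm

−101.9 dBm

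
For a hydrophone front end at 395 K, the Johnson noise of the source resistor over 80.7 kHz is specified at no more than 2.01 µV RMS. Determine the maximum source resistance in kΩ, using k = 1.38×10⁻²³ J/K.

2.30 kΩ

Johnson–Nyquist: V_n = √(4kTRB) ⇒ R = V_n² / (4kTB)
4kTB = 4 × 1.38×10⁻²³ × 395 × 8.07×10⁴ = 1.76×10⁻¹⁵
R = (2.01×10⁻⁶)² / 1.76×10⁻¹⁵ = 2.30×10³ Ω = 2.30 kΩ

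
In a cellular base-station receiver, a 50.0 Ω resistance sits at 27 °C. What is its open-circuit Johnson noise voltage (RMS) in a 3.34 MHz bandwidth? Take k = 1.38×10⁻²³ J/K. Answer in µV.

1.66 µV

T = 27 °C + 273.15 = 300.15 K
V_n = √(4kTRB)
4kTRB = 4 × 1.38×10⁻²³ × 300.15 × 5.00×10¹ × 3.34×10⁶ = 2.77×10⁻¹² V²
V_n = √(2.77×10⁻¹²) = 1.66×10⁻⁶ V = 1.66 µV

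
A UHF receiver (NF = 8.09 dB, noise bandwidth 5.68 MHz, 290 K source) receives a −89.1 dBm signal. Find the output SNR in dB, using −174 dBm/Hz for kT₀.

9.3 dB

Noise floor: N = −174 + 10 log₁₀(B) + NF
10 log₁₀(5.68×10⁶) = 67.54 dB
N = −174 + 67.54 + 8.09 = −98.37 dBm
SNR = P_sig − N = −89.1 − (−98.37) = 9.27 dB → 9.3 dB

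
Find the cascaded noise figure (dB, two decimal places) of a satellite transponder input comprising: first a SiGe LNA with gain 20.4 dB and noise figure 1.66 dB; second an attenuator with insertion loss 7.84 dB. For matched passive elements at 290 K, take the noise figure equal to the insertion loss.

Convert to linear (a loss of L dB is a gain of −L dB): F_i = 10^(NF_i/10), G_i = 10^(G_i,dB/10)
  Stage 1: F_1 = 10^(1.66/10) = 1.466, G_1 = 10^(20.4/10) = 109.6
  Stage 2: F_2 = 10^(7.84/10) = 6.081, G_2 = 10^(−7.84/10) = 0.1644
Friis cascade:
  F = 1.466 + (6.081 − 1)/109.6 = 1.512
NF = 10 log₁₀(1.512) = 1.80 dB

1.80 dB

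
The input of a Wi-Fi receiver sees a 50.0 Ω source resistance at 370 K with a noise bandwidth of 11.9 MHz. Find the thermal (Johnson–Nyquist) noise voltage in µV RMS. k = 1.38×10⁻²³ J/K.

3.49 µV

V_n = √(4kTRB)
4kTRB = 4 × 1.38×10⁻²³ × 370 × 5.00×10¹ × 1.19×10⁷ = 1.22×10⁻¹¹ V²
V_n = √(1.22×10⁻¹¹) = 3.49×10⁻⁶ V = 3.49 µV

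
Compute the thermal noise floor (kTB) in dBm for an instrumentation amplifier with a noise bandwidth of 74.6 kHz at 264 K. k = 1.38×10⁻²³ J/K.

P_n = kTB = 1.38×10⁻²³ × 264 × 7.46×10⁴ = 2.72×10⁻¹⁶ W
In dBm: 10 log₁₀(2.72×10⁻¹⁶ / 10⁻³) = −125.7 dBm

−125.7 dBm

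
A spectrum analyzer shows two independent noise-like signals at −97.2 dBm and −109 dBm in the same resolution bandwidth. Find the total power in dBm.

−96.9 dBm

Convert to linear, add, convert back:
P₁ = 1.91×10⁻¹³ W, P₂ = 1.26×10⁻¹⁴ W
P_tot = 2.03×10⁻¹³ W → 10 log₁₀(P_tot / 10⁻³) = −96.9 dBm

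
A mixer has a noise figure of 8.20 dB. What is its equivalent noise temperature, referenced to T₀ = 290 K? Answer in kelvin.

1626 K

F = 10^(8.20/10) = 6.60693
T_e = (F − 1)·T₀ = (6.60693 − 1) × 290 = 1626 K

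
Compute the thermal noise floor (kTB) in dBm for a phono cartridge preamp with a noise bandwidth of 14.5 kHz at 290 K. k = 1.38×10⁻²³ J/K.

−132.4 dBm

P_n = kTB = 1.38×10⁻²³ × 290 × 1.45×10⁴ = 5.80×10⁻¹⁷ W
In dBm: 10 log₁₀(5.80×10⁻¹⁷ / 10⁻³) = −132.4 dBm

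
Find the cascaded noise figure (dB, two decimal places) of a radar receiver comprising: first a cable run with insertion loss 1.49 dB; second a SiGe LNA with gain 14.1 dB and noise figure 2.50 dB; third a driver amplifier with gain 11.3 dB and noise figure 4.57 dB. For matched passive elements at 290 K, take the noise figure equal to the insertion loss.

Convert to linear (a loss of L dB is a gain of −L dB): F_i = 10^(NF_i/10), G_i = 10^(G_i,dB/10)
  Stage 1: F_1 = 10^(1.49/10) = 1.409, G_1 = 10^(−1.49/10) = 0.7096
  Stage 2: F_2 = 10^(2.50/10) = 1.778, G_2 = 10^(14.1/10) = 25.70
  Stage 3: F_3 = 10^(4.57/10) = 2.864, G_3 = 10^(11.3/10) = 13.49
Friis cascade:
  F = 1.409 + (1.778 − 1)/0.7096 + (2.864 − 1)/18.24 = 2.608
NF = 10 log₁₀(2.608) = 4.16 dB

4.16 dB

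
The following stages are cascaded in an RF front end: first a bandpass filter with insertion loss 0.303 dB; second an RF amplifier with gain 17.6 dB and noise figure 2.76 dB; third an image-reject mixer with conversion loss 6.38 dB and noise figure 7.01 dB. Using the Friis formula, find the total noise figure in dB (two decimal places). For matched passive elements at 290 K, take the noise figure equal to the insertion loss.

3.22 dB

Convert to linear (a loss of L dB is a gain of −L dB): F_i = 10^(NF_i/10), G_i = 10^(G_i,dB/10)
  Stage 1: F_1 = 10^(0.303/10) = 1.072, G_1 = 10^(−0.303/10) = 0.9326
  Stage 2: F_2 = 10^(2.76/10) = 1.888, G_2 = 10^(17.6/10) = 57.54
  Stage 3: F_3 = 10^(7.01/10) = 5.023, G_3 = 10^(−6.38/10) = 0.2301
Friis cascade:
  F = 1.072 + (1.888 − 1)/0.9326 + (5.023 − 1)/53.67 = 2.099
NF = 10 log₁₀(2.099) = 3.22 dB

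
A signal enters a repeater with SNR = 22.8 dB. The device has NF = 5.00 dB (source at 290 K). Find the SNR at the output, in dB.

By definition F = SNR_in/SNR_out, so in dB: SNR_out = SNR_in − NF
SNR_out = 22.8 − 5.00 = 17.80 dB

17.80 dB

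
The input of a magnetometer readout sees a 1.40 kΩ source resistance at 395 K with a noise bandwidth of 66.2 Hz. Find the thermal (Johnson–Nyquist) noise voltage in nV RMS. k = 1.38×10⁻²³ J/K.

45.0 nV

V_n = √(4kTRB)
4kTRB = 4 × 1.38×10⁻²³ × 395 × 1.40×10³ × 6.62×10¹ = 2.02×10⁻¹⁵ V²
V_n = √(2.02×10⁻¹⁵) = 4.50×10⁻⁸ V = 45.0 nV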